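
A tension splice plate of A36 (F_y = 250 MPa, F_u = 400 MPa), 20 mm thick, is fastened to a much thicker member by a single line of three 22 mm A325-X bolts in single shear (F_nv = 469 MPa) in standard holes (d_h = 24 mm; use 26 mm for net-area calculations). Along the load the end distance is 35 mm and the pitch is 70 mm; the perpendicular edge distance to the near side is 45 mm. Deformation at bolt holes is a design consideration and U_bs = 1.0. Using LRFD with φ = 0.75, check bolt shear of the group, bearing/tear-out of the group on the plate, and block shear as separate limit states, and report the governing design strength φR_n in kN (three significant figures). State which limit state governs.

401 kN (bolt shear governs)

Bolt shear: A_b = π·22²/4 = 380.1 mm²; R_n = 469 × 380.1 × 3 × 1 / 1000 = 534.8 kN → 0.75 × 534.8 = 401 kN.
Bearing: edge l_c = 23, r_n = 220.8 kN; interior l_c = 46, r_n = 422.4 kN; R_n = 220.8 + 2·422.4 = 1066 kN → 799 kN.
Block shear: A_gv = 3500, A_nv = 2200, A_nt = 640 mm²; R_n = min(0.6F_uA_nv, 0.6F_yA_gv) + U_bs·F_u·A_nt = 781 kN → 586 kN.
Bolt shear governs: 401 kN.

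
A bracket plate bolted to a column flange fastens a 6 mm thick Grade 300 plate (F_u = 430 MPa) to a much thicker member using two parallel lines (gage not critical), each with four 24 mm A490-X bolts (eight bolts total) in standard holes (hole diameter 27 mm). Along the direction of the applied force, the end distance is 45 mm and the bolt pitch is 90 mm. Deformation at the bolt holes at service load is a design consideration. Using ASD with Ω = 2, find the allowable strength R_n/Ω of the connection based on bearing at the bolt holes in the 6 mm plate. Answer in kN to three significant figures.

543 kN

Per bolt r_n = 1.2 l_c t F_u ≤ 2.4 d t F_u; upper limit = 2.4 × 24 × 6 × 430 / 1000 = 148.6 kN.
Edge bolt: l_c = 45 − 27/2 = 31.5 mm → 1.2 × 31.5 × 6 × 430 / 1000 = 97.52 → r_n = 97.52 kN.
Interior bolts: l_c = 90 − 27 = 63 mm → 1.2 × 63 × 6 × 430 / 1000 = 195 → r_n = 148.6 kN.
R_n = 2 × 97.52 + 6 × 148.6 = 1087 kN.
Allowable strength R_n/Ω = 1087 / 2 = 543 kN.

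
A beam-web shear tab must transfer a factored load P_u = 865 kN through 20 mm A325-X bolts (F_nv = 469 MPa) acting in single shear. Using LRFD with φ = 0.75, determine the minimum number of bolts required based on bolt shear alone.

8 bolts

A_b = π·20²/4 = 314.2 mm².
Per-bolt design strength φR_n = 0.75 × 469 × 314.2 × 1 / 1000 = 110.5 kN.
n ≥ 865 / 110.5 = 7.828 → use 8 bolts.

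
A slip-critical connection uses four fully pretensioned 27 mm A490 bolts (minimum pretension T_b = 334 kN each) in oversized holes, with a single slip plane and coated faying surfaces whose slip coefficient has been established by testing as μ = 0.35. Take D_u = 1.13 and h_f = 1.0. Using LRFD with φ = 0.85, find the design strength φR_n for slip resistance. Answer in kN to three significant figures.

R_n = μ · D_u · h_f · T_b · n_s · n_b = 0.35 × 1.13 × 1.0 × 334 × 1 × 4 = 528.4 kN.
Design strength φR_n = 0.85 × 528.4 = 449 kN.

449 kN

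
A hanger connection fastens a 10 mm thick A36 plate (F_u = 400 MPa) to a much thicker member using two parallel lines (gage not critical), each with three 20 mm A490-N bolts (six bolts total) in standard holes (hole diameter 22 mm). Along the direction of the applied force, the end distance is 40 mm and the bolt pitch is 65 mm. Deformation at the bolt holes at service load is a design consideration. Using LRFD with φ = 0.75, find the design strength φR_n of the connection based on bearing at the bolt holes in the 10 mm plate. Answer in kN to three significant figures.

785 kN

Per bolt r_n = 1.2 l_c t F_u ≤ 2.4 d t F_u; upper limit = 2.4 × 20 × 10 × 400 / 1000 = 192 kN.
Edge bolt: l_c = 40 − 22/2 = 29 mm → 1.2 × 29 × 10 × 400 / 1000 = 139.2 → r_n = 139.2 kN.
Interior bolts: l_c = 65 − 22 = 43 mm → 1.2 × 43 × 10 × 400 / 1000 = 206.4 → r_n = 192 kN.
R_n = 2 × 139.2 + 4 × 192 = 1046 kN.
Design strength φR_n = 0.75 × 1046 = 785 kN.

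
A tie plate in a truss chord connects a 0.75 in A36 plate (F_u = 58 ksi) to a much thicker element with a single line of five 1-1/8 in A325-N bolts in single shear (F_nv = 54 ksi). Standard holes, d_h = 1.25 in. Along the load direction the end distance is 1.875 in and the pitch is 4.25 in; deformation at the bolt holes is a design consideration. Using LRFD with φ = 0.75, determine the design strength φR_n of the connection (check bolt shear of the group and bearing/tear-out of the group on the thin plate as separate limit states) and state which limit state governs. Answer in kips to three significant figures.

201 kips (bolt shear governs)

Bolt shear: A_b = π·1.125²/4 = 0.994 in²; R_n = 54 × 0.994 × 5 × 1 = 268.4 kips → 0.75 × 268.4 = 201 kips.
Bearing (1.2 l_c t F_u ≤ 2.4 d t F_u): upper limit = 2.4·1.125·0.75·58 = 117.4 kips.
  Edge l_c = 1.875 − 1.25/2 = 1.25 → r_n = 65.25 kips; interior l_c = 4.25 − 1.25 = 3 → r_n = 117.4 kips.
  R_n,bearing = 1·65.25 + 4·117.4 = 535 kips → 0.75 × 535 = 401 kips.
Bolt shear governs: 201 kips.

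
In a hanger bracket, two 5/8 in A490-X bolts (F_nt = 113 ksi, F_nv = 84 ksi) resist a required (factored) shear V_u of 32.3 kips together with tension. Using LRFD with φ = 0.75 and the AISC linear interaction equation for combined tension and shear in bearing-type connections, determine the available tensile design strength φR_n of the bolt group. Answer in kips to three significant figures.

A_b = π·0.625²/4 = 0.3068 in²; f_rv = 32.3 / (2 × 0.3068) = 52.64 ksi.
F'_nt = 1.3 F_nt − (F_nt / φF_nv) f_rv = 1.3·113 − (113/(0.75·84))·52.64 = 52.48 ksi, capped at F_nt → F'_nt = 52.48 ksi.
R_n = F'_nt · A_b · n = 52.48 × 0.3068 × 2 = 32.2 kips.
Design strength φR_n = 0.75 × 32.2 = 24.2 kips.

24.2 kips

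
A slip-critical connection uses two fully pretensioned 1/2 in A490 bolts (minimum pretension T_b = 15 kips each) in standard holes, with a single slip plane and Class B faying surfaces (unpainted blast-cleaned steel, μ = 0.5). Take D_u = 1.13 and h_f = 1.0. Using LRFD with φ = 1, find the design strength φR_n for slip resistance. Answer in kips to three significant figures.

16.9 kips

R_n = μ · D_u · h_f · T_b · n_s · n_b = 0.5 × 1.13 × 1.0 × 15 × 1 × 2 = 16.95 kips.
Design strength φR_n = 1 × 16.95 = 16.9 kips.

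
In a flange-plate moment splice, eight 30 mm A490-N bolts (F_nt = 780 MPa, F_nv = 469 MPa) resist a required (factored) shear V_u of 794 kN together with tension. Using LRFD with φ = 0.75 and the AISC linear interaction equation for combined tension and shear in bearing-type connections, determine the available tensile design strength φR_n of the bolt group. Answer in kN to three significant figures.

2980 kN

A_b = π·30²/4 = 706.9 mm²; f_rv = 794 × 1000 / (8 × 706.9) = 140.4 MPa.
F'_nt = 1.3 F_nt − (F_nt / φF_nv) f_rv = 1.3·780 − (780/(0.75·469))·140.4 = 702.6 MPa, capped at F_nt → F'_nt = 702.6 MPa.
R_n = F'_nt · A_b · n = 702.6 × 706.9 × 8 / 1000 = 3973 kN.
Design strength φR_n = 0.75 × 3973 = 2980 kN.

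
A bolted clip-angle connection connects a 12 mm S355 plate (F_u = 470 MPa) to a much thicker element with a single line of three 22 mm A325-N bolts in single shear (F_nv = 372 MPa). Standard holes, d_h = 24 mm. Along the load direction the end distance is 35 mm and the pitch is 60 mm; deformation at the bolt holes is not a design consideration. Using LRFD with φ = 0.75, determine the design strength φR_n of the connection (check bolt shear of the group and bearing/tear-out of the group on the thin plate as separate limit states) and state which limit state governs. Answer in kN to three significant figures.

Bolt shear: A_b = π·22²/4 = 380.1 mm²; R_n = 372 × 380.1 × 3 × 1 / 1000 = 424.2 kN → 0.75 × 424.2 = 318 kN.
Bearing (1.5 l_c t F_u ≤ 3.0 d t F_u): upper limit = 3.0·22·12·470 / 1000 = 372.2 kN.
  Edge l_c = 35 − 24/2 = 23 → r_n = 194.6 kN; interior l_c = 60 − 24 = 36 → r_n = 304.6 kN.
  R_n,bearing = 1·194.6 + 2·304.6 = 803.7 kN → 0.75 × 803.7 = 603 kN.
Bolt shear governs: 318 kN.

318 kN (bolt shear governs)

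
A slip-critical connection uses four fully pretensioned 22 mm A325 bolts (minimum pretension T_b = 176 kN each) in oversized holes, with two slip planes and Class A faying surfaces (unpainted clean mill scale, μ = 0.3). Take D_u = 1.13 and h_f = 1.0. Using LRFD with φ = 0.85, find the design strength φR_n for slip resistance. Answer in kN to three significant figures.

R_n = μ · D_u · h_f · T_b · n_s · n_b = 0.3 × 1.13 × 1.0 × 176 × 2 × 4 = 477.3 kN.
Design strength φR_n = 0.85 × 477.3 = 406 kN.

406 kN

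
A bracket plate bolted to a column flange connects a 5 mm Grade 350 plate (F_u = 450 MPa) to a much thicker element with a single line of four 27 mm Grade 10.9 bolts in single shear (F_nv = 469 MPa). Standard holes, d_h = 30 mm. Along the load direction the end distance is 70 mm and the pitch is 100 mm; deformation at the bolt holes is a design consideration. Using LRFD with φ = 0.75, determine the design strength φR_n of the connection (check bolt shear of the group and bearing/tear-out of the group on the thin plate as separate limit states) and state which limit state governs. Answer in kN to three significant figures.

437 kN (bearing governs)

Bolt shear: A_b = π·27²/4 = 572.6 mm²; R_n = 469 × 572.6 × 4 × 1 / 1000 = 1074 kN → 0.75 × 1074 = 806 kN.
Bearing (1.2 l_c t F_u ≤ 2.4 d t F_u): upper limit = 2.4·27·5·450 / 1000 = 145.8 kN.
  Edge l_c = 70 − 30/2 = 55 → r_n = 145.8 kN; interior l_c = 100 − 30 = 70 → r_n = 145.8 kN.
  R_n,bearing = 1·145.8 + 3·145.8 = 583.2 kN → 0.75 × 583.2 = 437 kN.
Bearing governs: 437 kN.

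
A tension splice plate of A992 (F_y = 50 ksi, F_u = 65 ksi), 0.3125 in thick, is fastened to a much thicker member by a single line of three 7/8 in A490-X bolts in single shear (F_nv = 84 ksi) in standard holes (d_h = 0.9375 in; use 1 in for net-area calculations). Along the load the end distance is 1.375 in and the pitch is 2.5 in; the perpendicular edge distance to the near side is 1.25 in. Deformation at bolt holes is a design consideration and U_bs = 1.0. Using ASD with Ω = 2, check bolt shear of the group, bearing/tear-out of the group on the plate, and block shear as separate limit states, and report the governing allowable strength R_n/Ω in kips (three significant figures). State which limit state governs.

31.2 kips (block shear governs)

Bolt shear: A_b = π·0.875²/4 = 0.6013 in²; R_n = 84 × 0.6013 × 3 × 1 = 151.5 kips → 151.5 / 2 = 75.8 kips.
Bearing: edge l_c = 0.9062, r_n = 22.09 kips; interior l_c = 1.562, r_n = 38.09 kips; R_n = 22.09 + 2·38.09 = 98.26 kips → 49.1 kips.
Block shear: A_gv = 1.992, A_nv = 1.211, A_nt = 0.2344 in²; R_n = min(0.6F_uA_nv, 0.6F_yA_gv) + U_bs·F_u·A_nt = 62.46 kips → 31.2 kips.
Block shear governs: 31.2 kips.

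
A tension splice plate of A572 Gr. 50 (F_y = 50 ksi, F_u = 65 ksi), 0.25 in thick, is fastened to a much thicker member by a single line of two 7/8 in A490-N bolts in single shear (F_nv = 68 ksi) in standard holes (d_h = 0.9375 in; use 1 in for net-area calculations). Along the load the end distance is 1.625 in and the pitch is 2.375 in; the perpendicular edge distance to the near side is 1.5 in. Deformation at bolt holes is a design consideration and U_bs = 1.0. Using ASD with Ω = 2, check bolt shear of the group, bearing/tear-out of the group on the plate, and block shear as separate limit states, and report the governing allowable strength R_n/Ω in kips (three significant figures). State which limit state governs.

20.3 kips (block shear governs)

Bolt shear: A_b = π·0.875²/4 = 0.6013 in²; R_n = 68 × 0.6013 × 2 × 1 = 81.78 kips → 81.78 / 2 = 40.9 kips.
Bearing: edge l_c = 1.156, r_n = 22.55 kips; interior l_c = 1.438, r_n = 28.03 kips; R_n = 22.55 + 1·28.03 = 50.58 kips → 25.3 kips.
Block shear: A_gv = 1, A_nv = 0.625, A_nt = 0.25 in²; R_n = min(0.6F_uA_nv, 0.6F_yA_gv) + U_bs·F_u·A_nt = 40.62 kips → 20.3 kips.
Block shear governs: 20.3 kips.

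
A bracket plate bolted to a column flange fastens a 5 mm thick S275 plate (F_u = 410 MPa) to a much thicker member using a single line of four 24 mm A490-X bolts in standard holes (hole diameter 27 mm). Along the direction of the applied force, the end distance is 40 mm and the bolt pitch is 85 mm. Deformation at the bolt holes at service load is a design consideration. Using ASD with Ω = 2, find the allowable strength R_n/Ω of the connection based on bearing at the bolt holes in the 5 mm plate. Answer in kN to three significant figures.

210 kN

Per bolt r_n = 1.2 l_c t F_u ≤ 2.4 d t F_u; upper limit = 2.4 × 24 × 5 × 410 / 1000 = 118.1 kN.
Edge bolt: l_c = 40 − 27/2 = 26.5 mm → 1.2 × 26.5 × 5 × 410 / 1000 = 65.19 → r_n = 65.19 kN.
Interior bolts: l_c = 85 − 27 = 58 mm → 1.2 × 58 × 5 × 410 / 1000 = 142.7 → r_n = 118.1 kN.
R_n = 1 × 65.19 + 3 × 118.1 = 419.4 kN.
Allowable strength R_n/Ω = 419.4 / 2 = 210 kN.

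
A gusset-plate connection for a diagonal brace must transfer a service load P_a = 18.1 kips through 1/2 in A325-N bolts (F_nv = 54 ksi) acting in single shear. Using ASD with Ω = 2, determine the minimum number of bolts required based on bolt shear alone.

A_b = π·0.5²/4 = 0.1963 in².
Per-bolt allowable strength R_n/Ω = 54 × 0.1963 × 1 / 2 = 5.301 kips.
n ≥ 18.1 / 5.301 = 3.414 → use 4 bolts.

4 bolts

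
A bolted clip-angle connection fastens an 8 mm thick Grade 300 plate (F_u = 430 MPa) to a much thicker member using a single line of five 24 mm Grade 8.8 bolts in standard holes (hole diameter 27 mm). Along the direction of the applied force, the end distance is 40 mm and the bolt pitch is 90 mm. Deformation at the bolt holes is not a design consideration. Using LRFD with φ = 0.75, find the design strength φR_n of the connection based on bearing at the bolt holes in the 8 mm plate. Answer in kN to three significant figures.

Per bolt r_n = 1.5 l_c t F_u ≤ 3.0 d t F_u; upper limit = 3.0 × 24 × 8 × 430 / 1000 = 247.7 kN.
Edge bolt: l_c = 40 − 27/2 = 26.5 mm → 1.5 × 26.5 × 8 × 430 / 1000 = 136.7 → r_n = 136.7 kN.
Interior bolts: l_c = 90 − 27 = 63 mm → 1.5 × 63 × 8 × 430 / 1000 = 325.1 → r_n = 247.7 kN.
R_n = 1 × 136.7 + 4 × 247.7 = 1127 kN.
Design strength φR_n = 0.75 × 1127 = 846 kN.

846 kN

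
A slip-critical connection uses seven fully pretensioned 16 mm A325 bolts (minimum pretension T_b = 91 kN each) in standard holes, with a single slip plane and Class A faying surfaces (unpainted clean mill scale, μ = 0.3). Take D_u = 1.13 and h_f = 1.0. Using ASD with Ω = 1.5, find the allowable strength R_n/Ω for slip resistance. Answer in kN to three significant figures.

144 kN

R_n = μ · D_u · h_f · T_b · n_s · n_b = 0.3 × 1.13 × 1.0 × 91 × 1 × 7 = 215.9 kN.
Allowable strength R_n/Ω = 215.9 / 1.5 = 144 kN.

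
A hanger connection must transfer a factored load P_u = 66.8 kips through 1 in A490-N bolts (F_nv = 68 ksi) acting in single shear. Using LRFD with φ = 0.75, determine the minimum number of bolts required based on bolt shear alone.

2 bolts

A_b = π·1²/4 = 0.7854 in².
Per-bolt design strength φR_n = 0.75 × 68 × 0.7854 × 1 = 40.06 kips.
n ≥ 66.8 / 40.06 = 1.668 → use 2 bolts.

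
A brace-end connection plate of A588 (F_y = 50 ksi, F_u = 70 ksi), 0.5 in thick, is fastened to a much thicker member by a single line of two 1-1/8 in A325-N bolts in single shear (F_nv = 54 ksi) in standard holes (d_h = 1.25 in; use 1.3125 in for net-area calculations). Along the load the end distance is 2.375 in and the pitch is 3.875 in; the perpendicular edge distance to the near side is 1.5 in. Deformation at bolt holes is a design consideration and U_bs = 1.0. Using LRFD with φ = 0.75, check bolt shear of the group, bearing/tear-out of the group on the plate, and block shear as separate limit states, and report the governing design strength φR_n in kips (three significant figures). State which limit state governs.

Bolt shear: A_b = π·1.125²/4 = 0.994 in²; R_n = 54 × 0.994 × 2 × 1 = 107.4 kips → 0.75 × 107.4 = 80.5 kips.
Bearing: edge l_c = 1.75, r_n = 73.5 kips; interior l_c = 2.625, r_n = 94.5 kips; R_n = 73.5 + 1·94.5 = 168 kips → 126 kips.
Block shear: A_gv = 3.125, A_nv = 2.141, A_nt = 0.4219 in²; R_n = min(0.6F_uA_nv, 0.6F_yA_gv) + U_bs·F_u·A_nt = 119.4 kips → 89.6 kips.
Bolt shear governs: 80.5 kips.

80.5 kips (bolt shear governs)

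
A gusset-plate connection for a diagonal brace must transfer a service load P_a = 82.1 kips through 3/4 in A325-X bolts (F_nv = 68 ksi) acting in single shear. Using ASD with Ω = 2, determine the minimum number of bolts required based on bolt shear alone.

A_b = π·0.75²/4 = 0.4418 in².
Per-bolt allowable strength R_n/Ω = 68 × 0.4418 × 1 / 2 = 15.02 kips.
n ≥ 82.1 / 15.02 = 5.466 → use 6 bolts.

6 bolts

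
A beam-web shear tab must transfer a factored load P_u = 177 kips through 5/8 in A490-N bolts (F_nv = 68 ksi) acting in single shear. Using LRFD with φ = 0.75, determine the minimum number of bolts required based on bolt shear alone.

A_b = π·0.625²/4 = 0.3068 in².
Per-bolt design strength φR_n = 0.75 × 68 × 0.3068 × 1 = 15.65 kips.
n ≥ 177 / 15.65 = 11.31 → use 12 bolts.

12 bolts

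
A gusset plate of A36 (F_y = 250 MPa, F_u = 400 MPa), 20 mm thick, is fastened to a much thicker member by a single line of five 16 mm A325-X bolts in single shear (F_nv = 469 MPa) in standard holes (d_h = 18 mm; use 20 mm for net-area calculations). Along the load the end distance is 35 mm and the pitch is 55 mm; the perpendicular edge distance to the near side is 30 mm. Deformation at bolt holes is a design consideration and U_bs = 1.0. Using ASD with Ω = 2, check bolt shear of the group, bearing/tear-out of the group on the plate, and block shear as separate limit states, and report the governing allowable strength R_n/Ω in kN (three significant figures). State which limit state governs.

236 kN (bolt shear governs)

Bolt shear: A_b = π·16²/4 = 201.1 mm²; R_n = 469 × 201.1 × 5 × 1 / 1000 = 471.5 kN → 471.5 / 2 = 236 kN.
Bearing: edge l_c = 26, r_n = 249.6 kN; interior l_c = 37, r_n = 307.2 kN; R_n = 249.6 + 4·307.2 = 1478 kN → 739 kN.
Block shear: A_gv = 5100, A_nv = 3300, A_nt = 400 mm²; R_n = min(0.6F_uA_nv, 0.6F_yA_gv) + U_bs·F_u·A_nt = 925 kN → 462 kN.
Bolt shear governs: 236 kN.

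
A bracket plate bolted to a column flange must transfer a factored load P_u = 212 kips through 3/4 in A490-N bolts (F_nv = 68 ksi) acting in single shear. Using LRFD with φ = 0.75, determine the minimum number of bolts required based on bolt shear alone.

10 bolts

A_b = π·0.75²/4 = 0.4418 in².
Per-bolt design strength φR_n = 0.75 × 68 × 0.4418 × 1 = 22.53 kips.
n ≥ 212 / 22.53 = 9.409 → use 10 bolts.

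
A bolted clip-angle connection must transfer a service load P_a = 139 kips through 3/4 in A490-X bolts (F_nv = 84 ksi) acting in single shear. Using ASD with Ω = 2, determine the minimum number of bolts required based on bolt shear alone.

8 bolts

A_b = π·0.75²/4 = 0.4418 in².
Per-bolt allowable strength R_n/Ω = 84 × 0.4418 × 1 / 2 = 18.56 kips.
n ≥ 139 / 18.56 = 7.491 → use 8 bolts.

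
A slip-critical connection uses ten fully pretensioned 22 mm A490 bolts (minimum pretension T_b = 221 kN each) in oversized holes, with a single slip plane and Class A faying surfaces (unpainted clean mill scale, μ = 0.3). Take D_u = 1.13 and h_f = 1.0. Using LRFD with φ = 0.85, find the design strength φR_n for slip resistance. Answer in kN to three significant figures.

637 kN

R_n = μ · D_u · h_f · T_b · n_s · n_b = 0.3 × 1.13 × 1.0 × 221 × 1 × 10 = 749.2 kN.
Design strength φR_n = 0.85 × 749.2 = 637 kN.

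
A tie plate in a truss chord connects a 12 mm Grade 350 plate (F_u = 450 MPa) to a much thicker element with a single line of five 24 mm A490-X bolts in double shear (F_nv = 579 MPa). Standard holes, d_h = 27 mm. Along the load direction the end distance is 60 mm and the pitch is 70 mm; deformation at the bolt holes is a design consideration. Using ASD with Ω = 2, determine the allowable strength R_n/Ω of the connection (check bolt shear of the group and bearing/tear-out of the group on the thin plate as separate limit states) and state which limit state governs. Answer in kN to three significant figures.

Bolt shear: A_b = π·24²/4 = 452.4 mm²; R_n = 579 × 452.4 × 5 × 2 / 1000 = 2619 kN → 2619 / 2 = 1310 kN.
Bearing (1.2 l_c t F_u ≤ 2.4 d t F_u): upper limit = 2.4·24·12·450 / 1000 = 311 kN.
  Edge l_c = 60 − 27/2 = 46.5 → r_n = 301.3 kN; interior l_c = 70 − 27 = 43 → r_n = 278.6 kN.
  R_n,bearing = 1·301.3 + 4·278.6 = 1416 kN → 1416 / 2 = 708 kN.
Bearing governs: 708 kN.

708 kN (bearing governs)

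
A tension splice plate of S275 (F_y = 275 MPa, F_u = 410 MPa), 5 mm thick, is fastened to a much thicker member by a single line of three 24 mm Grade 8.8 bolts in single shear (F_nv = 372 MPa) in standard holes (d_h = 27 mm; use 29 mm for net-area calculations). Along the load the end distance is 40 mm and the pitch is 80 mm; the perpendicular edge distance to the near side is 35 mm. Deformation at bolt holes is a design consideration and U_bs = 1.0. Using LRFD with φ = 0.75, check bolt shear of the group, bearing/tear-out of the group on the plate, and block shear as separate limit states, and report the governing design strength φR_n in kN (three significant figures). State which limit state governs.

149 kN (block shear governs)

Bolt shear: A_b = π·24²/4 = 452.4 mm²; R_n = 372 × 452.4 × 3 × 1 / 1000 = 504.9 kN → 0.75 × 504.9 = 379 kN.
Bearing: edge l_c = 26.5, r_n = 65.19 kN; interior l_c = 53, r_n = 118.1 kN; R_n = 65.19 + 2·118.1 = 301.4 kN → 226 kN.
Block shear: A_gv = 1000, A_nv = 637.5, A_nt = 102.5 mm²; R_n = min(0.6F_uA_nv, 0.6F_yA_gv) + U_bs·F_u·A_nt = 198.8 kN → 149 kN.
Block shear governs: 149 kN.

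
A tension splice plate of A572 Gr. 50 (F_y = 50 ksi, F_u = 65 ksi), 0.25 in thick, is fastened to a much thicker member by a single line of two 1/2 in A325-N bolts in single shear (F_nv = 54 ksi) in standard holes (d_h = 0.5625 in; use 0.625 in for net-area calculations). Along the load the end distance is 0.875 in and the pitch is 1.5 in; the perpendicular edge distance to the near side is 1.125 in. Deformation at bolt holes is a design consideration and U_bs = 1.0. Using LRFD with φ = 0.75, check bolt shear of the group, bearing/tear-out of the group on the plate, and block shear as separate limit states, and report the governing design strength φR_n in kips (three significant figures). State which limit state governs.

15.9 kips (bolt shear governs)

Bolt shear: A_b = π·0.5²/4 = 0.1963 in²; R_n = 54 × 0.1963 × 2 × 1 = 21.21 kips → 0.75 × 21.21 = 15.9 kips.
Bearing: edge l_c = 0.5938, r_n = 11.58 kips; interior l_c = 0.9375, r_n = 18.28 kips; R_n = 11.58 + 1·18.28 = 29.86 kips → 22.4 kips.
Block shear: A_gv = 0.5938, A_nv = 0.3594, A_nt = 0.2031 in²; R_n = min(0.6F_uA_nv, 0.6F_yA_gv) + U_bs·F_u·A_nt = 27.22 kips → 20.4 kips.
Bolt shear governs: 15.9 kips.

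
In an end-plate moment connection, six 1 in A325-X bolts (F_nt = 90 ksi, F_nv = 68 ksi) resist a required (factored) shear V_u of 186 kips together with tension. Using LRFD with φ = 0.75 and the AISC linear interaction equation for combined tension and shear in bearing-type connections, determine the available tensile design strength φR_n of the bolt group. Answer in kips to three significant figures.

A_b = π·1²/4 = 0.7854 in²; f_rv = 186 / (6 × 0.7854) = 39.47 ksi.
F'_nt = 1.3 F_nt − (F_nt / φF_nv) f_rv = 1.3·90 − (90/(0.75·68))·39.47 = 47.35 ksi, capped at F_nt → F'_nt = 47.35 ksi.
R_n = F'_nt · A_b · n = 47.35 × 0.7854 × 6 = 223.1 kips.
Design strength φR_n = 0.75 × 223.1 = 167 kips.

167 kips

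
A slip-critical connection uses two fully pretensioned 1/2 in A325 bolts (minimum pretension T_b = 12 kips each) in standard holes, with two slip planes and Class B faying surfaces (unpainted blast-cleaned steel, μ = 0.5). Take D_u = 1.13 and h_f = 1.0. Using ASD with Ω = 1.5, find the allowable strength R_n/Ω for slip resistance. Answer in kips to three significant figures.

R_n = μ · D_u · h_f · T_b · n_s · n_b = 0.5 × 1.13 × 1.0 × 12 × 2 × 2 = 27.12 kips.
Allowable strength R_n/Ω = 27.12 / 1.5 = 18.1 kips.

18.1 kips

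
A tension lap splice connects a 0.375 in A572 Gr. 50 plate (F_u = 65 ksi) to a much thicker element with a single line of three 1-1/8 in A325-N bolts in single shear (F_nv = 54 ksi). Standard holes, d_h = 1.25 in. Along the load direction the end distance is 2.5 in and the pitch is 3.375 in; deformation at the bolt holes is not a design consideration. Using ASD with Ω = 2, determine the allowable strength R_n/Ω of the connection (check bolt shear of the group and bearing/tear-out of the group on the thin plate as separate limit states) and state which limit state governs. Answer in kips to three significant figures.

80.5 kips (bolt shear governs)

Bolt shear: A_b = π·1.125²/4 = 0.994 in²; R_n = 54 × 0.994 × 3 × 1 = 161 kips → 161 / 2 = 80.5 kips.
Bearing (1.5 l_c t F_u ≤ 3.0 d t F_u): upper limit = 3.0·1.125·0.375·65 = 82.27 kips.
  Edge l_c = 2.5 − 1.25/2 = 1.875 → r_n = 68.55 kips; interior l_c = 3.375 − 1.25 = 2.125 → r_n = 77.7 kips.
  R_n,bearing = 1·68.55 + 2·77.7 = 223.9 kips → 223.9 / 2 = 112 kips.
Bolt shear governs: 80.5 kips.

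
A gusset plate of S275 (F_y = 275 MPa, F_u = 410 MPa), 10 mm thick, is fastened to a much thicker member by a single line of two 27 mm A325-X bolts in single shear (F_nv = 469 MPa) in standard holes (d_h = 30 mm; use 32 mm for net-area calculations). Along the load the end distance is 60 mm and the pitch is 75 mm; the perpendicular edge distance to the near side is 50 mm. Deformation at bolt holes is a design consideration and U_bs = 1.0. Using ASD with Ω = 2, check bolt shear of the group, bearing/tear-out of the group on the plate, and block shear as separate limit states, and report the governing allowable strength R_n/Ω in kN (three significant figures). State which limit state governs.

177 kN (block shear governs)

Bolt shear: A_b = π·27²/4 = 572.6 mm²; R_n = 469 × 572.6 × 2 × 1 / 1000 = 537.1 kN → 537.1 / 2 = 269 kN.
Bearing: edge l_c = 45, r_n = 221.4 kN; interior l_c = 45, r_n = 221.4 kN; R_n = 221.4 + 1·221.4 = 442.8 kN → 221 kN.
Block shear: A_gv = 1350, A_nv = 870, A_nt = 340 mm²; R_n = min(0.6F_uA_nv, 0.6F_yA_gv) + U_bs·F_u·A_nt = 353.4 kN → 177 kN.
Block shear governs: 177 kN.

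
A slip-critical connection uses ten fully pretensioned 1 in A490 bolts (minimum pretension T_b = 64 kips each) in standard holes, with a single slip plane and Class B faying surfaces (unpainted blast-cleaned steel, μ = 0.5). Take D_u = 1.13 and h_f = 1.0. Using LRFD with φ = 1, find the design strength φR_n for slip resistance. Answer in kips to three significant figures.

362 kips

R_n = μ · D_u · h_f · T_b · n_s · n_b = 0.5 × 1.13 × 1.0 × 64 × 1 × 10 = 361.6 kips.
Design strength φR_n = 1 × 361.6 = 362 kips.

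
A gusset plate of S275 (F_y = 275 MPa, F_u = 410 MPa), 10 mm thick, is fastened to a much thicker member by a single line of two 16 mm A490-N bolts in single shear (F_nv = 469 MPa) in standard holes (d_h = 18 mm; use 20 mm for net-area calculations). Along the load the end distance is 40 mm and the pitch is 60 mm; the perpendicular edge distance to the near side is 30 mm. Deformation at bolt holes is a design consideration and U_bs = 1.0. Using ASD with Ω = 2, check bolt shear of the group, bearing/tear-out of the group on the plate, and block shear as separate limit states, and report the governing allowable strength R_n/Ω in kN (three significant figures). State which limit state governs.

94.3 kN (bolt shear governs)

Bolt shear: A_b = π·16²/4 = 201.1 mm²; R_n = 469 × 201.1 × 2 × 1 / 1000 = 188.6 kN → 188.6 / 2 = 94.3 kN.
Bearing: edge l_c = 31, r_n = 152.5 kN; interior l_c = 42, r_n = 157.4 kN; R_n = 152.5 + 1·157.4 = 310 kN → 155 kN.
Block shear: A_gv = 1000, A_nv = 700, A_nt = 200 mm²; R_n = min(0.6F_uA_nv, 0.6F_yA_gv) + U_bs·F_u·A_nt = 247 kN → 124 kN.
Bolt shear governs: 94.3 kN.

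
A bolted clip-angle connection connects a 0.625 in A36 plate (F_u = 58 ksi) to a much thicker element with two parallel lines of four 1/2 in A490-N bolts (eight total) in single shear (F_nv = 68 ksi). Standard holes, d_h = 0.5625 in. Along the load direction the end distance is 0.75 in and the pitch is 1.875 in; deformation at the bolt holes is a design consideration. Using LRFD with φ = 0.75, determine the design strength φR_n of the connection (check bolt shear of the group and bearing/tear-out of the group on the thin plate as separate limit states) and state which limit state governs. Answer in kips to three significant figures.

Bolt shear: A_b = π·0.5²/4 = 0.1963 in²; R_n = 68 × 0.1963 × 8 × 1 = 106.8 kips → 0.75 × 106.8 = 80.1 kips.
Bearing (1.2 l_c t F_u ≤ 2.4 d t F_u): upper limit = 2.4·0.5·0.625·58 = 43.5 kips.
  Edge l_c = 0.75 − 0.5625/2 = 0.4688 → r_n = 20.39 kips; interior l_c = 1.875 − 0.5625 = 1.312 → r_n = 43.5 kips.
  R_n,bearing = 2·20.39 + 6·43.5 = 301.8 kips → 0.75 × 301.8 = 226 kips.
Bolt shear governs: 80.1 kips.

80.1 kips (bolt shear governs)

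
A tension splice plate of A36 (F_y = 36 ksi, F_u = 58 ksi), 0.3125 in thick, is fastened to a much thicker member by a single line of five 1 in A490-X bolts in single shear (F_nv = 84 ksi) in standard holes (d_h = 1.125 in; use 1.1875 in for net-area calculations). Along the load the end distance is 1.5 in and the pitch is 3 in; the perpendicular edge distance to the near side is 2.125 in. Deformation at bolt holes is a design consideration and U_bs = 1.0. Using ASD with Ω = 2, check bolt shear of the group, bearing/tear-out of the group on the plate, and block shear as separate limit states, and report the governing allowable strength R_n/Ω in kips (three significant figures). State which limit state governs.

Bolt shear: A_b = π·1²/4 = 0.7854 in²; R_n = 84 × 0.7854 × 5 × 1 = 329.9 kips → 329.9 / 2 = 165 kips.
Bearing: edge l_c = 0.9375, r_n = 20.39 kips; interior l_c = 1.875, r_n = 40.78 kips; R_n = 20.39 + 4·40.78 = 183.5 kips → 91.8 kips.
Block shear: A_gv = 4.219, A_nv = 2.549, A_nt = 0.4785 in²; R_n = min(0.6F_uA_nv, 0.6F_yA_gv) + U_bs·F_u·A_nt = 116.5 kips → 58.2 kips.
Block shear governs: 58.2 kips.

58.2 kips (block shear governs)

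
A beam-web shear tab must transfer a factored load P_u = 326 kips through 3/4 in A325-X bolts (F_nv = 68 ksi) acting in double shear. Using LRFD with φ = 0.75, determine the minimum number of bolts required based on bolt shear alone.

A_b = π·0.75²/4 = 0.4418 in².
Per-bolt design strength φR_n = 0.75 × 68 × 0.4418 × 2 = 45.06 kips.
n ≥ 326 / 45.06 = 7.234 → use 8 bolts.

8 bolts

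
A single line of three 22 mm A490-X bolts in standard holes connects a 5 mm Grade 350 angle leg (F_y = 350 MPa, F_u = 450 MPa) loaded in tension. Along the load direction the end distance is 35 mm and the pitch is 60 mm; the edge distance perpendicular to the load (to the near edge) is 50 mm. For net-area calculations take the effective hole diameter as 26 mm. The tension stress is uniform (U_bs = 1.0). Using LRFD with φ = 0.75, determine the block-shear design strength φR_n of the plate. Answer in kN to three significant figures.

154 kN

Shear plane L_v = 35 + 2·60 = 155 mm; A_gv = 155 × 5 = 775 mm².
A_nv = (155 − 2.5·26) × 5 = 450 mm².
A_nt = (50 − 0.5·26) × 5 = 185 mm².
0.6 F_u A_nv = 121.5 kN; 0.6 F_y A_gv = 162.8 kN → shear rupture governs the shear term.
R_n = 121.5 + 1.0 × 450 × 185 / 1000 = 204.8 kN.
Design strength φR_n = 0.75 × 204.8 = 154 kN.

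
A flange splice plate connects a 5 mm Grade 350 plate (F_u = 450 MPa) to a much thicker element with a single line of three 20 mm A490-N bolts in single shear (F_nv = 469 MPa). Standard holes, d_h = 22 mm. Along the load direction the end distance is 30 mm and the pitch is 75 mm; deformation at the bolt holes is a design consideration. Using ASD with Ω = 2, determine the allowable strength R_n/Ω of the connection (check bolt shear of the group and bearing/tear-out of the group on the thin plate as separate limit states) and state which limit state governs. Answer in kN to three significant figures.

134 kN (bearing governs)

Bolt shear: A_b = π·20²/4 = 314.2 mm²; R_n = 469 × 314.2 × 3 × 1 / 1000 = 442 kN → 442 / 2 = 221 kN.
Bearing (1.2 l_c t F_u ≤ 2.4 d t F_u): upper limit = 2.4·20·5·450 / 1000 = 108 kN.
  Edge l_c = 30 − 22/2 = 19 → r_n = 51.3 kN; interior l_c = 75 − 22 = 53 → r_n = 108 kN.
  R_n,bearing = 1·51.3 + 2·108 = 267.3 kN → 267.3 / 2 = 134 kN.
Bearing governs: 134 kN.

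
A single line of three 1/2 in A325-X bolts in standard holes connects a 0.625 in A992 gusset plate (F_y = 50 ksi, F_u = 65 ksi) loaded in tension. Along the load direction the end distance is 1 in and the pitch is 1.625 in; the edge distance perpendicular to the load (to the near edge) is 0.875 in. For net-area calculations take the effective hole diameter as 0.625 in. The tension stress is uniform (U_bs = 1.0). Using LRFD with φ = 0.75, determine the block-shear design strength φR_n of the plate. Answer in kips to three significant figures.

66.3 kips

Shear plane L_v = 1 + 2·1.625 = 4.25 in; A_gv = 4.25 × 0.625 = 2.656 in².
A_nv = (4.25 − 2.5·0.625) × 0.625 = 1.68 in².
A_nt = (0.875 − 0.5·0.625) × 0.625 = 0.3516 in².
0.6 F_u A_nv = 65.51 kips; 0.6 F_y A_gv = 79.69 kips → shear rupture governs the shear term.
R_n = 65.51 + 1.0 × 65 × 0.3516 = 88.36 kips.
Design strength φR_n = 0.75 × 88.36 = 66.3 kips.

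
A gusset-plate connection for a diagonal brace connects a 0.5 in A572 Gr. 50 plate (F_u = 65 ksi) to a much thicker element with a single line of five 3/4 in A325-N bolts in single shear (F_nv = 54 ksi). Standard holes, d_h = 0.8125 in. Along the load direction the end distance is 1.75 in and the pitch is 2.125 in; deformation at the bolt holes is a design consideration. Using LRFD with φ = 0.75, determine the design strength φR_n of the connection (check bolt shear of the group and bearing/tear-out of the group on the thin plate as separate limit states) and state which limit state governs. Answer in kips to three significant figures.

Bolt shear: A_b = π·0.75²/4 = 0.4418 in²; R_n = 54 × 0.4418 × 5 × 1 = 119.3 kips → 0.75 × 119.3 = 89.5 kips.
Bearing (1.2 l_c t F_u ≤ 2.4 d t F_u): upper limit = 2.4·0.75·0.5·65 = 58.5 kips.
  Edge l_c = 1.75 − 0.8125/2 = 1.344 → r_n = 52.41 kips; interior l_c = 2.125 − 0.8125 = 1.312 → r_n = 51.19 kips.
  R_n,bearing = 1·52.41 + 4·51.19 = 257.2 kips → 0.75 × 257.2 = 193 kips.
Bolt shear governs: 89.5 kips.

89.5 kips (bolt shear governs)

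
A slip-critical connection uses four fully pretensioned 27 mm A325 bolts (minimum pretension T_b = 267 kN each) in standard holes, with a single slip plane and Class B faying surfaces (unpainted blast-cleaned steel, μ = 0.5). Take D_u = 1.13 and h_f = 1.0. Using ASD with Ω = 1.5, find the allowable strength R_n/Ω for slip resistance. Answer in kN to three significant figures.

R_n = μ · D_u · h_f · T_b · n_s · n_b = 0.5 × 1.13 × 1.0 × 267 × 1 × 4 = 603.4 kN.
Allowable strength R_n/Ω = 603.4 / 1.5 = 402 kN.

402 kN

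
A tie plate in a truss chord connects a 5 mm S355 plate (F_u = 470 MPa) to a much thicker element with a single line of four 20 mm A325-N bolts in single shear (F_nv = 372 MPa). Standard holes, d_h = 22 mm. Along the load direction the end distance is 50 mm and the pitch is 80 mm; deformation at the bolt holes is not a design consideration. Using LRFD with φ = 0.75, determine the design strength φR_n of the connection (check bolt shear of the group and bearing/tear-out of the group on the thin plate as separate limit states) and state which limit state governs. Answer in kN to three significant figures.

Bolt shear: A_b = π·20²/4 = 314.2 mm²; R_n = 372 × 314.2 × 4 × 1 / 1000 = 467.5 kN → 0.75 × 467.5 = 351 kN.
Bearing (1.5 l_c t F_u ≤ 3.0 d t F_u): upper limit = 3.0·20·5·470 / 1000 = 141 kN.
  Edge l_c = 50 − 22/2 = 39 → r_n = 137.5 kN; interior l_c = 80 − 22 = 58 → r_n = 141 kN.
  R_n,bearing = 1·137.5 + 3·141 = 560.5 kN → 0.75 × 560.5 = 420 kN.
Bolt shear governs: 351 kN.

351 kN (bolt shear governs)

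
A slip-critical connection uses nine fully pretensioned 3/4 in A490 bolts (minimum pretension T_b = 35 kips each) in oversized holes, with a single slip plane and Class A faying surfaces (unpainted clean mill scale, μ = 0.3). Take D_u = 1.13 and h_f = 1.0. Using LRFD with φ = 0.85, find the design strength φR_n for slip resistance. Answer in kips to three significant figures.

R_n = μ · D_u · h_f · T_b · n_s · n_b = 0.3 × 1.13 × 1.0 × 35 × 1 × 9 = 106.8 kips.
Design strength φR_n = 0.85 × 106.8 = 90.8 kips.

90.8 kips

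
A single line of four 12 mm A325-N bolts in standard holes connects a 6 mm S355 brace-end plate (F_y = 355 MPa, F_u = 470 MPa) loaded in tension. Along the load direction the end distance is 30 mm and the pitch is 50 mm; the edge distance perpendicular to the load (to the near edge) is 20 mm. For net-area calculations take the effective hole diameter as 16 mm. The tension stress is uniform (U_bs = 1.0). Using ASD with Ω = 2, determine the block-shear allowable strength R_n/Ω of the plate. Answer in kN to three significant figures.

Shear plane L_v = 30 + 3·50 = 180 mm; A_gv = 180 × 6 = 1080 mm².
A_nv = (180 − 3.5·16) × 6 = 744 mm².
A_nt = (20 − 0.5·16) × 6 = 72 mm².
0.6 F_u A_nv = 209.8 kN; 0.6 F_y A_gv = 230 kN → shear rupture governs the shear term.
R_n = 209.8 + 1.0 × 470 × 72 / 1000 = 243.6 kN.
Allowable strength R_n/Ω = 243.6 / 2 = 122 kN.

122 kN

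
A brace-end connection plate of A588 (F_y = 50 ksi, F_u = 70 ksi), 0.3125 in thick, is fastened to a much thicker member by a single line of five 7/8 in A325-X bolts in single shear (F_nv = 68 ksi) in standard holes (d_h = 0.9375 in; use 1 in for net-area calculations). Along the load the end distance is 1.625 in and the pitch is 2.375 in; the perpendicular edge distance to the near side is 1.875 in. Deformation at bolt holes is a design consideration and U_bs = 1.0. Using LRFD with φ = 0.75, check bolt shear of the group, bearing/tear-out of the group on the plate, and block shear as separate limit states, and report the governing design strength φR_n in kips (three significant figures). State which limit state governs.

Bolt shear: A_b = π·0.875²/4 = 0.6013 in²; R_n = 68 × 0.6013 × 5 × 1 = 204.4 kips → 0.75 × 204.4 = 153 kips.
Bearing: edge l_c = 1.156, r_n = 30.35 kips; interior l_c = 1.438, r_n = 37.73 kips; R_n = 30.35 + 4·37.73 = 181.3 kips → 136 kips.
Block shear: A_gv = 3.477, A_nv = 2.07, A_nt = 0.4297 in²; R_n = min(0.6F_uA_nv, 0.6F_yA_gv) + U_bs·F_u·A_nt = 117 kips → 87.8 kips.
Block shear governs: 87.8 kips.

87.8 kips (block shear governs)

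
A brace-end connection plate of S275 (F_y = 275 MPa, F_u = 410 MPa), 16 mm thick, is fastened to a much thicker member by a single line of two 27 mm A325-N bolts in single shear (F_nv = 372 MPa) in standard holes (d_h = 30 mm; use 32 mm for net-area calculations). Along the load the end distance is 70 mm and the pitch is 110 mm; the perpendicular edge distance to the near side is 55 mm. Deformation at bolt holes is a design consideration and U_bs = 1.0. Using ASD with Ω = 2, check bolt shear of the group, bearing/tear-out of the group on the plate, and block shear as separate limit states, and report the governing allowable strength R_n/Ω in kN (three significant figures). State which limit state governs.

213 kN (bolt shear governs)

Bolt shear: A_b = π·27²/4 = 572.6 mm²; R_n = 372 × 572.6 × 2 × 1 / 1000 = 426 kN → 426 / 2 = 213 kN.
Bearing: edge l_c = 55, r_n = 425.1 kN; interior l_c = 80, r_n = 425.1 kN; R_n = 425.1 + 1·425.1 = 850.2 kN → 425 kN.
Block shear: A_gv = 2880, A_nv = 2112, A_nt = 624 mm²; R_n = min(0.6F_uA_nv, 0.6F_yA_gv) + U_bs·F_u·A_nt = 731 kN → 366 kN.
Bolt shear governs: 213 kN.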